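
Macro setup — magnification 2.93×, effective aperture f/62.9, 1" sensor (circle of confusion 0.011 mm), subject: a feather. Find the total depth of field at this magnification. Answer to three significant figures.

At magnification m, DoF ≈ 2·N_eff·c/m² = 2 × 62.9 × 0.011 / 2.93² = 1.384 / 8.585 ≈ 0.161 mm.

0.161 mm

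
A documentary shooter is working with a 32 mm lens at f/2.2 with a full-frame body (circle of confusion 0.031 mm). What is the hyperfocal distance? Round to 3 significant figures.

15.0 m

Hyperfocal distance H = f²/(N·c) + f = 32²/(2.2 × 0.031) + 32 = 1024/0.0682 + 32 ≈ 15046.7 mm ≈ 15.0 m.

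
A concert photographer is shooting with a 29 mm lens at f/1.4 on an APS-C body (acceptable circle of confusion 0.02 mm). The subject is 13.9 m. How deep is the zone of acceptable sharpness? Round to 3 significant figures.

16.3 m

Hyperfocal distance H = f²/(N·c) + f = 29²/(1.4 × 0.02) + 29 = 841/0.028 + 29 ≈ 30064.7 mm ≈ 30.06 m.
Near limit Dn = s·(H − f)/(H + s − 2f) = 13900 × (30064.7 − 29) / (30064.7 + 13900 − 2 × 29) = 13900 × 30035.7 / 43906.7 ≈ 9509 mm.
Far limit Df = s·(H − f)/(H − s) = 13900 × (30064.7 − 29) / (30064.7 − 13900) = 13900 × 30035.7 / 16164.7 ≈ 25828 mm.
Depth of field = Df − Dn = 25828 − 9509 ≈ 16319 mm ≈ 16.3 m.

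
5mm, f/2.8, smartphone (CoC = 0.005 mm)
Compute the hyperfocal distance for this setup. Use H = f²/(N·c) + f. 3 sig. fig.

1.79 m

Hyperfocal distance H = f²/(N·c) + f = 5²/(2.8 × 0.005) + 5 = 25/0.014 + 5 ≈ 1790.7 mm ≈ 1.79 m.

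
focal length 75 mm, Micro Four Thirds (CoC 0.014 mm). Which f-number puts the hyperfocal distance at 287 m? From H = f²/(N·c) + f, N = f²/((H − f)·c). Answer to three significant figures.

f/1.40

Rearrange H = f²/(N·c) + f for N: N = f² / ((H − f)·c).
N = 75² / ((287000 − 75) × 0.014) = 5625 / 4017 ≈ 1.40.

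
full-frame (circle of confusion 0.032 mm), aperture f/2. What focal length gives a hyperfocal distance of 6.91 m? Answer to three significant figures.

From H = f²/(N·c) + f, with f ≪ H: f ≈ √(H·N·c) = √(6910 × 2 × 0.032) = √442.24 ≈ 21.03 mm.
The +f correction barely moves this — solving exactly, f² + N·c·f − N·c·H = 0 ⇒ f = (−N·c + √((N·c)² + 4·N·c·H))/2 = (−0.064 + √1769.0)/2 ≈ 20.998 mm, so f ≈ 21.0 mm.

21.0 mm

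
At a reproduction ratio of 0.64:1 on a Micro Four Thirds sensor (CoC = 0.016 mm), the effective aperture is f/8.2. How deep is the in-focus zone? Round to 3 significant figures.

At magnification m, DoF ≈ 2·N_eff·c/m² = 2 × 8.2 × 0.016 / 0.64² = 0.2624 / 0.4096 ≈ 0.641 mm.

0.641 mm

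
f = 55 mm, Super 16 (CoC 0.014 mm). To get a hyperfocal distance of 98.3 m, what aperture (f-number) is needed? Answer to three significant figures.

f/2.20

Rearrange H = f²/(N·c) + f for N: N = f² / ((H − f)·c).
N = 55² / ((98300 − 55) × 0.014) = 3025 / 1375 ≈ 2.20.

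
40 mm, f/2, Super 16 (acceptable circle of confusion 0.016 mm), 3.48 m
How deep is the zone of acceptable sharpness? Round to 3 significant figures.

481 mm

Hyperfocal distance H = f²/(N·c) + f = 40²/(2 × 0.016) + 40 = 1600/0.032 + 40 ≈ 50040.0 mm ≈ 50.04 m.
Near limit Dn = s·(H − f)/(H + s − 2f) = 3480 × (50040.0 − 40) / (50040.0 + 3480 − 2 × 40) = 3480 × 50000.0 / 53440.0 ≈ 3255.99 mm.
Far limit Df = s·(H − f)/(H − s) = 3480 × (50040.0 − 40) / (50040.0 − 3480) = 3480 × 50000.0 / 46560.0 ≈ 3737.11 mm.
Depth of field = Df − Dn = 3737.11 − 3255.99 ≈ 481.12 mm.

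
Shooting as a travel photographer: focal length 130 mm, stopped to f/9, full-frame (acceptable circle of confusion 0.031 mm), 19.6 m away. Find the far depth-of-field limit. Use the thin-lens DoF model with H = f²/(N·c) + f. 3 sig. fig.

28.9 m

Hyperfocal distance H = f²/(N·c) + f = 130²/(9 × 0.031) + 130 = 16900/0.279 + 130 ≈ 60703.5 mm ≈ 60.70 m.
Far limit Df = s·(H − f)/(H − s) = 19600 × (60703.5 − 130) / (60703.5 − 19600) = 19600 × 60573.5 / 41103.5 ≈ 28884 mm ≈ 28.9 m.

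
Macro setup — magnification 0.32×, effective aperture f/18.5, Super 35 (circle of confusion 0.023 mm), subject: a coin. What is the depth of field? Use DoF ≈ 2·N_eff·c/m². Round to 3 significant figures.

At magnification m, DoF ≈ 2·N_eff·c/m² = 2 × 18.5 × 0.023 / 0.32² = 0.851 / 0.1024 ≈ 8.31 mm.

8.31 mm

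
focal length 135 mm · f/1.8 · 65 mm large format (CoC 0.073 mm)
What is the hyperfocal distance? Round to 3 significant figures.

Hyperfocal distance H = f²/(N·c) + f = 135²/(1.8 × 0.073) + 135 = 18225/0.1314 + 135 ≈ 138833.6 mm ≈ 139 m.

139 m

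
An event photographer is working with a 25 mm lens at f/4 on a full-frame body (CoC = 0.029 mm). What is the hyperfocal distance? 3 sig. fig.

5.41 m

Hyperfocal distance H = f²/(N·c) + f = 25²/(4 × 0.029) + 25 = 625/0.116 + 25 ≈ 5412.9 mm ≈ 5.41 m.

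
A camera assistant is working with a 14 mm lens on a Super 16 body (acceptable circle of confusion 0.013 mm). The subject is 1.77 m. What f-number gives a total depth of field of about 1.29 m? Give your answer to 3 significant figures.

Write h = H − f = f²/(N·c). The thin-lens limits are Dn = s·h/(h + (s−f)) and Df = s·h/(h − (s−f)), so DoF = Df − Dn = 2·s·(s−f)·h / (h² − (s−f)²).
That is a quadratic in h: DoF·h² − 2·s·(s−f)·h − DoF·(s−f)² = 0 ⇒ h = (s−f)·(s + √(s² + DoF²)) / DoF = 1756 × (1770 + √(1770² + 1290²)) / 1290 = 1756 × (1770 + 2190.21) / 1290 ≈ 5390.8 mm.
Then N = f²/(c·h) = 14² / (0.013 × 5390.8) = 196 / 70.080 ≈ 2.80.

f/2.80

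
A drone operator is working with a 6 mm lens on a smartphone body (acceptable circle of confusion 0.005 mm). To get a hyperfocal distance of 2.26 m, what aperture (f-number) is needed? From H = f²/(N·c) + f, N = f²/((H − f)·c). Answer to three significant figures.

Rearrange H = f²/(N·c) + f for N: N = f² / ((H − f)·c).
N = 6² / ((2260 − 6) × 0.005) = 36 / 11.27 ≈ 3.19.

f/3.19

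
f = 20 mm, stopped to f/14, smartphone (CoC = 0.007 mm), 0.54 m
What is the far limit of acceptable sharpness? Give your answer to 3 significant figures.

Hyperfocal distance H = f²/(N·c) + f = 20²/(14 × 0.007) + 20 = 400/0.098 + 20 ≈ 4101.6 mm ≈ 4.102 m.
Far limit Df = s·(H − f)/(H − s) = 540 × (4101.6 − 20) / (4101.6 − 540) = 540 × 4081.6 / 3561.6 ≈ 618.84 mm ≈ 0.619 m.

0.619 m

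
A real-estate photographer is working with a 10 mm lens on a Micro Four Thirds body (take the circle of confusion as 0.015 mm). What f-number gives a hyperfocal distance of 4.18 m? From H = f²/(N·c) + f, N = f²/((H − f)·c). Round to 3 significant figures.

f/1.60

Rearrange H = f²/(N·c) + f for N: N = f² / ((H − f)·c).
N = 10² / ((4180 − 10) × 0.015) = 100 / 62.55 ≈ 1.60.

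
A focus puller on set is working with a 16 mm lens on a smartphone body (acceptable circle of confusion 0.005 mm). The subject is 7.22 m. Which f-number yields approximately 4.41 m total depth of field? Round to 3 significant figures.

Write h = H − f = f²/(N·c). The thin-lens limits are Dn = s·h/(h + (s−f)) and Df = s·h/(h − (s−f)), so DoF = Df − Dn = 2·s·(s−f)·h / (h² − (s−f)²).
That is a quadratic in h: DoF·h² − 2·s·(s−f)·h − DoF·(s−f)² = 0 ⇒ h = (s−f)·(s + √(s² + DoF²)) / DoF = 7204 × (7220 + √(7220² + 4410²)) / 4410 = 7204 × (7220 + 8460.29) / 4410 ≈ 25615 mm.
Then N = f²/(c·h) = 16² / (0.005 × 25615) = 256 / 128.07 ≈ 2.00.

f/2.00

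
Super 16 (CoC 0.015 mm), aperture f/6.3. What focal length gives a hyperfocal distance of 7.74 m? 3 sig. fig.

From H = f²/(N·c) + f, with f ≪ H: f ≈ √(H·N·c) = √(7740 × 6.3 × 0.015) = √731.43 ≈ 27.04 mm.
The +f correction barely moves this — solving exactly, f² + N·c·f − N·c·H = 0 ⇒ f = (−N·c + √((N·c)² + 4·N·c·H))/2 = (−0.0945 + √2925.7)/2 ≈ 26.998 mm, so f ≈ 27.0 mm.

27.0 mm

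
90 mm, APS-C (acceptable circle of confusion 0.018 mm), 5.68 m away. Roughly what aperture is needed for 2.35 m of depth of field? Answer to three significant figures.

Write h = H − f = f²/(N·c). The thin-lens limits are Dn = s·h/(h + (s−f)) and Df = s·h/(h − (s−f)), so DoF = Df − Dn = 2·s·(s−f)·h / (h² − (s−f)²).
That is a quadratic in h: DoF·h² − 2·s·(s−f)·h − DoF·(s−f)² = 0 ⇒ h = (s−f)·(s + √(s² + DoF²)) / DoF = 5590 × (5680 + √(5680² + 2350²)) / 2350 = 5590 × (5680 + 6146.94) / 2350 ≈ 28133 mm.
Then N = f²/(c·h) = 90² / (0.018 × 28133) = 8100 / 506.39 ≈ 16.

f/16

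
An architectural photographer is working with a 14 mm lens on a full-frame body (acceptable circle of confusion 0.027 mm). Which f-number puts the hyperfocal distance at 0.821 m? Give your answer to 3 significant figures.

Rearrange H = f²/(N·c) + f for N: N = f² / ((H − f)·c).
N = 14² / ((821 − 14) × 0.027) = 196 / 21.79 ≈ 9.

f/9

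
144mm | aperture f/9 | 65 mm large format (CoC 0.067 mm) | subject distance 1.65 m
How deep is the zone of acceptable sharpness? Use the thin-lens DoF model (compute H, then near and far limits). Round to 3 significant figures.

Hyperfocal distance H = f²/(N·c) + f = 144²/(9 × 0.067) + 144 = 20736/0.603 + 144 ≈ 34532.1 mm ≈ 34.53 m.
Near limit Dn = s·(H − f)/(H + s − 2f) = 1650 × (34532.1 − 144) / (34532.1 + 1650 − 2 × 144) = 1650 × 34388.1 / 35894.1 ≈ 1580.77 mm.
Far limit Df = s·(H − f)/(H − s) = 1650 × (34532.1 − 144) / (34532.1 − 1650) = 1650 × 34388.1 / 32882.1 ≈ 1725.57 mm.
Depth of field = Df − Dn = 1725.57 − 1580.77 ≈ 144.80 mm.

145 mm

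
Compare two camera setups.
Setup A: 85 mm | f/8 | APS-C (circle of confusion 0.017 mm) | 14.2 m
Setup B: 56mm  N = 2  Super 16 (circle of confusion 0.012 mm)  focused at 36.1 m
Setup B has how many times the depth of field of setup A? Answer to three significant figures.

2.66

Setup A: H = 85²/(8×0.017) + 85 ≈ 53210.0 mm; DoF = Df − Dn = 19338.0 − 11219.1 ≈ 8118.9 mm.
Setup B: H = 56²/(2×0.012) + 56 ≈ 130722.7 mm; DoF = Df − Dn = 49851 − 28295 ≈ 21556 mm.
Ratio = 21556 / 8118.9 ≈ 2.66.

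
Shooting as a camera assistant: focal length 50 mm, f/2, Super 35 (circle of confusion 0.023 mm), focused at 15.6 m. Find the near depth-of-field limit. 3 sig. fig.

12.1 m

Hyperfocal distance H = f²/(N·c) + f = 50²/(2 × 0.023) + 50 = 2500/0.046 + 50 ≈ 54397.8 mm ≈ 54.40 m.
Near limit Dn = s·(H − f)/(H + s − 2f) = 15600 × (54397.8 − 50) / (54397.8 + 15600 − 2 × 50) = 15600 × 54347.8 / 69897.8 ≈ 12130 mm ≈ 12.1 m.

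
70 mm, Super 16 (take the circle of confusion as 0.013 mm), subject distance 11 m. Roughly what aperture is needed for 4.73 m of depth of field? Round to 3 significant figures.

f/7.10

Write h = H − f = f²/(N·c). The thin-lens limits are Dn = s·h/(h + (s−f)) and Df = s·h/(h − (s−f)), so DoF = Df − Dn = 2·s·(s−f)·h / (h² − (s−f)²).
That is a quadratic in h: DoF·h² − 2·s·(s−f)·h − DoF·(s−f)² = 0 ⇒ h = (s−f)·(s + √(s² + DoF²)) / DoF = 10930 × (11000 + √(11000² + 4730²)) / 4730 = 10930 × (11000 + 11973.8) / 4730 ≈ 53088 mm.
Then N = f²/(c·h) = 70² / (0.013 × 53088) = 4900 / 690.14 ≈ 7.10.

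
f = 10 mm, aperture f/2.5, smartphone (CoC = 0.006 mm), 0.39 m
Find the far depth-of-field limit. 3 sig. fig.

Hyperfocal distance H = f²/(N·c) + f = 10²/(2.5 × 0.006) + 10 = 100/0.015 + 10 ≈ 6676.7 mm ≈ 6.677 m.
Far limit Df = s·(H − f)/(H − s) = 390 × (6676.7 − 10) / (6676.7 − 390) = 390 × 6666.7 / 6286.7 ≈ 413.57 mm.

414 mm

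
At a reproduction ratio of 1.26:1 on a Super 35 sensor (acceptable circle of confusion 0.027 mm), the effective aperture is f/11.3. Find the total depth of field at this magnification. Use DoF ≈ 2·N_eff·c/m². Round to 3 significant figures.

At magnification m, DoF ≈ 2·N_eff·c/m² = 2 × 11.3 × 0.027 / 1.26² = 0.6102 / 1.588 ≈ 0.384 mm.

0.384 mm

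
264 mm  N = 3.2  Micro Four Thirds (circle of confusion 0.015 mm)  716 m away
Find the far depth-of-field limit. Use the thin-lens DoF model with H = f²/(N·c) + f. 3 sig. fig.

1410 m

Hyperfocal distance H = f²/(N·c) + f = 264²/(3.2 × 0.015) + 264 = 69696/0.048 + 264 ≈ 1452264.0 mm ≈ 1452 m.
Far limit Df = s·(H − f)/(H − s) = 716000 × (1452264.0 − 264) / (1452264.0 − 716000) = 716000 × 1452000.0 / 736264.0 ≈ 1412037 mm ≈ 1410 m.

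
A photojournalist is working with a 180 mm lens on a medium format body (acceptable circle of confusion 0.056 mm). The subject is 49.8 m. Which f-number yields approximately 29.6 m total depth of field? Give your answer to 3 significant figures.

f/3.20

Write h = H − f = f²/(N·c). The thin-lens limits are Dn = s·h/(h + (s−f)) and Df = s·h/(h − (s−f)), so DoF = Df − Dn = 2·s·(s−f)·h / (h² − (s−f)²).
That is a quadratic in h: DoF·h² − 2·s·(s−f)·h − DoF·(s−f)² = 0 ⇒ h = (s−f)·(s + √(s² + DoF²)) / DoF = 49620 × (49800 + √(49800² + 29600²)) / 29600 = 49620 × (49800 + 57932.7) / 29600 ≈ 180598 mm.
Then N = f²/(c·h) = 180² / (0.056 × 180598) = 32400 / 10113 ≈ 3.20.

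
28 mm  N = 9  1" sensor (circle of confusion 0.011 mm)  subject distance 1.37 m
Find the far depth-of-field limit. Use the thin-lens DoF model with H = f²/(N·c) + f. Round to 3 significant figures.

1.65 m

Hyperfocal distance H = f²/(N·c) + f = 28²/(9 × 0.011) + 28 = 784/0.099 + 28 ≈ 7947.2 mm ≈ 7.947 m.
Far limit Df = s·(H − f)/(H − s) = 1370 × (7947.2 − 28) / (7947.2 − 1370) = 1370 × 7919.2 / 6577.2 ≈ 1649.5 mm ≈ 1.65 m.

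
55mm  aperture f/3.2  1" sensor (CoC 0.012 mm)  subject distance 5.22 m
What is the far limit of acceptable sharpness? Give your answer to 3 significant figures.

5.59 m

Hyperfocal distance H = f²/(N·c) + f = 55²/(3.2 × 0.012) + 55 = 3025/0.0384 + 55 ≈ 78831.0 mm ≈ 78.83 m.
Far limit Df = s·(H − f)/(H − s) = 5220 × (78831.0 − 55) / (78831.0 − 5220) = 5220 × 78776.0 / 73611.0 ≈ 5586.3 mm ≈ 5.59 m.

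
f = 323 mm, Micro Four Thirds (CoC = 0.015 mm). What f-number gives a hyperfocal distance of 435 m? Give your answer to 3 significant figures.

f/16

Rearrange H = f²/(N·c) + f for N: N = f² / ((H − f)·c).
N = 323² / ((435000 − 323) × 0.015) = 104329 / 6520 ≈ 16.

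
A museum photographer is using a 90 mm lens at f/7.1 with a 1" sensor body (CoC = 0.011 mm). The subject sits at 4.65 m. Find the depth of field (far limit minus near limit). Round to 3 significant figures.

Hyperfocal distance H = f²/(N·c) + f = 90²/(7.1 × 0.011) + 90 = 8100/0.0781 + 90 ≈ 103803.2 mm ≈ 103.8 m.
Near limit Dn = s·(H − f)/(H + s − 2f) = 4650 × (103803.2 − 90) / (103803.2 + 4650 − 2 × 90) = 4650 × 103713.2 / 108273.2 ≈ 4454.16 mm.
Far limit Df = s·(H − f)/(H − s) = 4650 × (103803.2 − 90) / (103803.2 − 4650) = 4650 × 103713.2 / 99153.2 ≈ 4863.85 mm.
Depth of field = Df − Dn = 4863.85 − 4454.16 ≈ 409.69 mm.

410 mm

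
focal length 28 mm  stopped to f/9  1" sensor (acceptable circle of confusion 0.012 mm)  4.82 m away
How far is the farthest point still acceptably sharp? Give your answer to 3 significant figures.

Hyperfocal distance H = f²/(N·c) + f = 28²/(9 × 0.012) + 28 = 784/0.108 + 28 ≈ 7287.3 mm ≈ 7.287 m.
Far limit Df = s·(H − f)/(H − s) = 4820 × (7287.3 − 28) / (7287.3 − 4820) = 4820 × 7259.3 / 2467.3 ≈ 14182 mm ≈ 14.2 m.

14.2 m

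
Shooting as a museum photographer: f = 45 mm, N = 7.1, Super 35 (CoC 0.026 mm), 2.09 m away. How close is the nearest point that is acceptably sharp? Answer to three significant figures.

1.76 m

Hyperfocal distance H = f²/(N·c) + f = 45²/(7.1 × 0.026) + 45 = 2025/0.1846 + 45 ≈ 11014.7 mm ≈ 11.01 m.
Near limit Dn = s·(H − f)/(H + s − 2f) = 2090 × (11014.7 − 45) / (11014.7 + 2090 − 2 × 45) = 2090 × 10969.7 / 13014.7 ≈ 1761.6 mm ≈ 1.76 m.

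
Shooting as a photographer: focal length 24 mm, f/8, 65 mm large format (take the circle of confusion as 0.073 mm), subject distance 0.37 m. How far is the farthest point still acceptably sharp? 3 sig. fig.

0.570 m

Hyperfocal distance H = f²/(N·c) + f = 24²/(8 × 0.073) + 24 = 576/0.584 + 24 ≈ 1010.3 mm ≈ 1.010 m.
Far limit Df = s·(H − f)/(H − s) = 370 × (1010.3 − 24) / (1010.3 − 370) = 370 × 986.3 / 640.3 ≈ 569.94 mm ≈ 0.570 m.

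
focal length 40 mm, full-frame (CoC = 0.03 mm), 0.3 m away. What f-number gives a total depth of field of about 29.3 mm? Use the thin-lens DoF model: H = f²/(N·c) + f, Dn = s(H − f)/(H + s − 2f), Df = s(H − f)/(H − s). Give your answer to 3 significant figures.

f/9.99

Write h = H − f = f²/(N·c). The thin-lens limits are Dn = s·h/(h + (s−f)) and Df = s·h/(h − (s−f)), so DoF = Df − Dn = 2·s·(s−f)·h / (h² − (s−f)²).
That is a quadratic in h: DoF·h² − 2·s·(s−f)·h − DoF·(s−f)² = 0 ⇒ h = (s−f)·(s + √(s² + DoF²)) / DoF = 260 × (300 + √(300² + 29.3²)) / 29.3 = 260 × (300 + 301.427) / 29.3 ≈ 5336.9 mm.
Then N = f²/(c·h) = 40² / (0.03 × 5336.9) = 1600 / 160.11 ≈ 9.99.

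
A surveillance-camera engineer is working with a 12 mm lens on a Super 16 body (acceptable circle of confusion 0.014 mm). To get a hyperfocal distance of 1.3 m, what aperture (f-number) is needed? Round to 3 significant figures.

Rearrange H = f²/(N·c) + f for N: N = f² / ((H − f)·c).
N = 12² / ((1300 − 12) × 0.014) = 144 / 18.03 ≈ 7.99.

f/7.99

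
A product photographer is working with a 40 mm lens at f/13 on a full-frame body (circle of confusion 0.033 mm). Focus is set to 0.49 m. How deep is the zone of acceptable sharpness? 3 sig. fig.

120 mm

Hyperfocal distance H = f²/(N·c) + f = 40²/(13 × 0.033) + 40 = 1600/0.429 + 40 ≈ 3769.6 mm ≈ 3.770 m.
Near limit Dn = s·(H − f)/(H + s − 2f) = 490 × (3769.6 − 40) / (3769.6 + 490 − 2 × 40) = 490 × 3729.6 / 4179.6 ≈ 437.24 mm.
Far limit Df = s·(H − f)/(H − s) = 490 × (3769.6 − 40) / (3769.6 − 490) = 490 × 3729.6 / 3279.6 ≈ 557.23 mm.
Depth of field = Df − Dn = 557.23 − 437.24 ≈ 119.99 mm.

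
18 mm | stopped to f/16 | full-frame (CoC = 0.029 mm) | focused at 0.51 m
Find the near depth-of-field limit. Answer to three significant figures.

Hyperfocal distance H = f²/(N·c) + f = 18²/(16 × 0.029) + 18 = 324/0.464 + 18 ≈ 716.3 mm ≈ 0.716 m.
Near limit Dn = s·(H − f)/(H + s − 2f) = 510 × (716.3 − 18) / (716.3 + 510 − 2 × 18) = 510 × 698.3 / 1190.3 ≈ 299.19 mm.

299 mm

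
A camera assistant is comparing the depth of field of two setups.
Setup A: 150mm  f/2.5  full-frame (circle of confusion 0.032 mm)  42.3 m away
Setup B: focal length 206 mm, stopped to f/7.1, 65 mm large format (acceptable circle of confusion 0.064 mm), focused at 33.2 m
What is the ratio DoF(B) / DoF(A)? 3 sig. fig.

Setup A: H = 150²/(2.5×0.032) + 150 ≈ 281400.0 mm; DoF = Df − Dn = 49757 − 36787 ≈ 12970 mm.
Setup B: H = 206²/(7.1×0.064) + 206 ≈ 93595.1 mm; DoF = Df − Dn = 51337 − 24533 ≈ 26804 mm.
Ratio = 26804 / 12970 ≈ 2.07.

2.07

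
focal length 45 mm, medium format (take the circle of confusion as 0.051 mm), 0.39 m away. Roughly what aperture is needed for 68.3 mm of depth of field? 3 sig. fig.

Write h = H − f = f²/(N·c). The thin-lens limits are Dn = s·h/(h + (s−f)) and Df = s·h/(h − (s−f)), so DoF = Df − Dn = 2·s·(s−f)·h / (h² − (s−f)²).
That is a quadratic in h: DoF·h² − 2·s·(s−f)·h − DoF·(s−f)² = 0 ⇒ h = (s−f)·(s + √(s² + DoF²)) / DoF = 345 × (390 + √(390² + 68.3²)) / 68.3 = 345 × (390 + 395.935) / 68.3 ≈ 3970.0 mm.
Then N = f²/(c·h) = 45² / (0.051 × 3970.0) = 2025 / 202.47 ≈ 10.

f/10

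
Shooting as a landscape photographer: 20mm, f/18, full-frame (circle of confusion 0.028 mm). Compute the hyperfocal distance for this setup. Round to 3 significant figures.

0.814 m

Hyperfocal distance H = f²/(N·c) + f = 20²/(18 × 0.028) + 20 = 400/0.504 + 20 ≈ 813.7 mm ≈ 0.814 m.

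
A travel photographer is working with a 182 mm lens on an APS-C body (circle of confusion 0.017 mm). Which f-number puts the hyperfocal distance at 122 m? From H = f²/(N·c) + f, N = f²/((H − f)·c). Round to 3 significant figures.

f/16

Rearrange H = f²/(N·c) + f for N: N = f² / ((H − f)·c).
N = 182² / ((122000 − 182) × 0.017) = 33124 / 2071 ≈ 16.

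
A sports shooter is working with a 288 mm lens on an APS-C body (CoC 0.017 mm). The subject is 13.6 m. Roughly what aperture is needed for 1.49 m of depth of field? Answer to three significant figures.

Write h = H − f = f²/(N·c). The thin-lens limits are Dn = s·h/(h + (s−f)) and Df = s·h/(h − (s−f)), so DoF = Df − Dn = 2·s·(s−f)·h / (h² − (s−f)²).
That is a quadratic in h: DoF·h² − 2·s·(s−f)·h − DoF·(s−f)² = 0 ⇒ h = (s−f)·(s + √(s² + DoF²)) / DoF = 13312 × (13600 + √(13600² + 1490²)) / 1490 = 13312 × (13600 + 13681.4) / 1490 ≈ 243738 mm.
Then N = f²/(c·h) = 288² / (0.017 × 243738) = 82944 / 4143.5 ≈ 20.

f/20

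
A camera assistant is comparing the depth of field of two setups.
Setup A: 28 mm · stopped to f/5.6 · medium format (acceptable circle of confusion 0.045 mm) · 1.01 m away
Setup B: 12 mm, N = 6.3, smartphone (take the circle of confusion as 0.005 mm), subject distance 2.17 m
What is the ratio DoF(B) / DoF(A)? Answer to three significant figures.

Setup A: H = 28²/(5.6×0.045) + 28 ≈ 3139.1 mm; DoF = Df − Dn = 1475.84 − 767.69 ≈ 708.15 mm.
Setup B: H = 12²/(6.3×0.005) + 12 ≈ 4583.4 mm; DoF = Df − Dn = 4110.3 − 1474.1 ≈ 2636.2 mm.
Ratio = 2636.2 / 708.15 ≈ 3.72.

3.72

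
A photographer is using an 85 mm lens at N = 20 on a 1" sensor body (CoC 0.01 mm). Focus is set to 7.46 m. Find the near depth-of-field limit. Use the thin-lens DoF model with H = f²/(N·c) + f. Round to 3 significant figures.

Hyperfocal distance H = f²/(N·c) + f = 85²/(20 × 0.01) + 85 = 7225/0.2 + 85 ≈ 36210.0 mm ≈ 36.21 m.
Near limit Dn = s·(H − f)/(H + s − 2f) = 7460 × (36210.0 − 85) / (36210.0 + 7460 − 2 × 85) = 7460 × 36125.0 / 43500.0 ≈ 6195.2 mm ≈ 6.20 m.

6.20 m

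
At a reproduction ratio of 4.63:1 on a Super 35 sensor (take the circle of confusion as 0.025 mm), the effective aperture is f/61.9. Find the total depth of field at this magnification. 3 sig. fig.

0.144 mm

At magnification m, DoF ≈ 2·N_eff·c/m² = 2 × 61.9 × 0.025 / 4.63² = 3.095 / 21.44 ≈ 0.144 mm.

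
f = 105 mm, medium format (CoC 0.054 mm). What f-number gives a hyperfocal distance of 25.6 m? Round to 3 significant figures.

Rearrange H = f²/(N·c) + f for N: N = f² / ((H − f)·c).
N = 105² / ((25600 − 105) × 0.054) = 11025 / 1377 ≈ 8.01.

f/8.01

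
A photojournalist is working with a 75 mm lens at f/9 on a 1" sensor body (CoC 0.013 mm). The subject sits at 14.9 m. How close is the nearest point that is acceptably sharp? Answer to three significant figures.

Hyperfocal distance H = f²/(N·c) + f = 75²/(9 × 0.013) + 75 = 5625/0.117 + 75 ≈ 48151.9 mm ≈ 48.15 m.
Near limit Dn = s·(H − f)/(H + s − 2f) = 14900 × (48151.9 − 75) / (48151.9 + 14900 − 2 × 75) = 14900 × 48076.9 / 62901.9 ≈ 11388 mm ≈ 11.4 m.

11.4 m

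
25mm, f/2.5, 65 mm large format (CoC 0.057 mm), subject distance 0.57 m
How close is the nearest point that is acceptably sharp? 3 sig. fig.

Hyperfocal distance H = f²/(N·c) + f = 25²/(2.5 × 0.057) + 25 = 625/0.1425 + 25 ≈ 4411.0 mm ≈ 4.411 m.
Near limit Dn = s·(H − f)/(H + s − 2f) = 570 × (4411.0 − 25) / (4411.0 + 570 − 2 × 25) = 570 × 4386.0 / 4931.0 ≈ 507.00 mm ≈ 0.507 m.

0.507 m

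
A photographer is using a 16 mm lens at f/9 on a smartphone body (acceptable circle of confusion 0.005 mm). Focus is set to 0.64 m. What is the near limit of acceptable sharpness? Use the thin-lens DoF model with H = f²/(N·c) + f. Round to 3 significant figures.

0.577 m

Hyperfocal distance H = f²/(N·c) + f = 16²/(9 × 0.005) + 16 = 256/0.045 + 16 ≈ 5704.9 mm ≈ 5.705 m.
Near limit Dn = s·(H − f)/(H + s − 2f) = 640 × (5704.9 − 16) / (5704.9 + 640 − 2 × 16) = 640 × 5688.9 / 6312.9 ≈ 576.74 mm ≈ 0.577 m.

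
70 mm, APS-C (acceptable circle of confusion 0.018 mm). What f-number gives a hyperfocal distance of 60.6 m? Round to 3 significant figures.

Rearrange H = f²/(N·c) + f for N: N = f² / ((H − f)·c).
N = 70² / ((60600 − 70) × 0.018) = 4900 / 1090 ≈ 4.50.

f/4.50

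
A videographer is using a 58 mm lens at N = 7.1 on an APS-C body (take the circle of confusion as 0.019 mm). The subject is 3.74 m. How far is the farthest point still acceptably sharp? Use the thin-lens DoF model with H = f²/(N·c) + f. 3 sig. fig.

4.39 m

Hyperfocal distance H = f²/(N·c) + f = 58²/(7.1 × 0.019) + 58 = 3364/0.1349 + 58 ≈ 24995.0 mm ≈ 24.99 m.
Far limit Df = s·(H − f)/(H − s) = 3740 × (24995.0 − 58) / (24995.0 − 3740) = 3740 × 24937.0 / 21255.0 ≈ 4387.9 mm ≈ 4.39 m.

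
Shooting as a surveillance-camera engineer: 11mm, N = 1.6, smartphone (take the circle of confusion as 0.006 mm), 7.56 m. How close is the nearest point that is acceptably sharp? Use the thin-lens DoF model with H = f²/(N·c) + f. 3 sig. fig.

4.73 m

Hyperfocal distance H = f²/(N·c) + f = 11²/(1.6 × 0.006) + 11 = 121/0.0096 + 11 ≈ 12615.2 mm ≈ 12.62 m.
Near limit Dn = s·(H − f)/(H + s − 2f) = 7560 × (12615.2 − 11) / (12615.2 + 7560 − 2 × 11) = 7560 × 12604.2 / 20153.2 ≈ 4728.2 mm ≈ 4.73 m.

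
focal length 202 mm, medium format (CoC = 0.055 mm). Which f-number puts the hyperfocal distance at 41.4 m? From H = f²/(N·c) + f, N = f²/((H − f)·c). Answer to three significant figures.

f/18

Rearrange H = f²/(N·c) + f for N: N = f² / ((H − f)·c).
N = 202² / ((41400 − 202) × 0.055) = 40804 / 2266 ≈ 18.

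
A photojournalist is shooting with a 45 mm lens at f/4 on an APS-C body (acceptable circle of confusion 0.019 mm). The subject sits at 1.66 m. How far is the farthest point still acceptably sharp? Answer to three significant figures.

Hyperfocal distance H = f²/(N·c) + f = 45²/(4 × 0.019) + 45 = 2025/0.076 + 45 ≈ 26689.7 mm ≈ 26.69 m.
Far limit Df = s·(H − f)/(H − s) = 1660 × (26689.7 − 45) / (26689.7 − 1660) = 1660 × 26644.7 / 25029.7 ≈ 1767.1 mm ≈ 1.77 m.

1.77 m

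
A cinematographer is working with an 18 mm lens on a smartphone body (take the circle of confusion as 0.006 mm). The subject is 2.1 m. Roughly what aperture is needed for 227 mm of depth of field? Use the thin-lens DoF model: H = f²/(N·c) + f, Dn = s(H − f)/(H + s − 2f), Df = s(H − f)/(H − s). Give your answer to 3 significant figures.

Write h = H − f = f²/(N·c). The thin-lens limits are Dn = s·h/(h + (s−f)) and Df = s·h/(h − (s−f)), so DoF = Df − Dn = 2·s·(s−f)·h / (h² − (s−f)²).
That is a quadratic in h: DoF·h² − 2·s·(s−f)·h − DoF·(s−f)² = 0 ⇒ h = (s−f)·(s + √(s² + DoF²)) / DoF = 2082 × (2100 + √(2100² + 227²)) / 227 = 2082 × (2100 + 2112.23) / 227 ≈ 38634 mm.
Then N = f²/(c·h) = 18² / (0.006 × 38634) = 324 / 231.80 ≈ 1.40.

f/1.40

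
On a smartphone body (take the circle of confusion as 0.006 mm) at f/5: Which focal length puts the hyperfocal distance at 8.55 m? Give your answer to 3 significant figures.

16.0 mm

From H = f²/(N·c) + f, with f ≪ H: f ≈ √(H·N·c) = √(8550 × 5 × 0.006) = √256.50 ≈ 16.02 mm.
The +f correction barely moves this — solving exactly, f² + N·c·f − N·c·H = 0 ⇒ f = (−N·c + √((N·c)² + 4·N·c·H))/2 = (−0.03 + √1026.0)/2 ≈ 16.001 mm, so f ≈ 16.0 mm.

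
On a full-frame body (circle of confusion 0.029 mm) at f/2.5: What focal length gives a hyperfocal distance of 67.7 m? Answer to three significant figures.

From H = f²/(N·c) + f, with f ≪ H: f ≈ √(H·N·c) = √(67700 × 2.5 × 0.029) = √4908.3 ≈ 70.06 mm.
Exact: f² + N·c·f − N·c·H = 0 ⇒ f = (−N·c + √((N·c)² + 4·N·c·H))/2 = (−0.0725 + √19633)/2 ≈ 70.023 mm ≈ 70.0 mm.

70.0 mm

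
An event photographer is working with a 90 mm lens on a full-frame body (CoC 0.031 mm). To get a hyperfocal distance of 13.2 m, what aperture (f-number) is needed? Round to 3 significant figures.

Rearrange H = f²/(N·c) + f for N: N = f² / ((H − f)·c).
N = 90² / ((13200 − 90) × 0.031) = 8100 / 406.4 ≈ 19.9.

f/19.9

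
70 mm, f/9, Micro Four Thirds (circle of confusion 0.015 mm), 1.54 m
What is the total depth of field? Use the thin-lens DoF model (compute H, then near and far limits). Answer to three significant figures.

125 mm

Hyperfocal distance H = f²/(N·c) + f = 70²/(9 × 0.015) + 70 = 4900/0.135 + 70 ≈ 36366.3 mm ≈ 36.37 m.
Near limit Dn = s·(H − f)/(H + s − 2f) = 1540 × (36366.3 − 70) / (36366.3 + 1540 − 2 × 70) = 1540 × 36296.3 / 37766.3 ≈ 1480.06 mm.
Far limit Df = s·(H − f)/(H − s) = 1540 × (36366.3 − 70) / (36366.3 − 1540) = 1540 × 36296.3 / 34826.3 ≈ 1605.00 mm.
Depth of field = Df − Dn = 1605.00 − 1480.06 ≈ 124.94 mm.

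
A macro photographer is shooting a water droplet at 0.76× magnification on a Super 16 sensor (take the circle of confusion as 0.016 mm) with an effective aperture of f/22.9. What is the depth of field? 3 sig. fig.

1.27 mm

At magnification m, DoF ≈ 2·N_eff·c/m² = 2 × 22.9 × 0.016 / 0.76² = 0.7328 / 0.5776 ≈ 1.27 mm.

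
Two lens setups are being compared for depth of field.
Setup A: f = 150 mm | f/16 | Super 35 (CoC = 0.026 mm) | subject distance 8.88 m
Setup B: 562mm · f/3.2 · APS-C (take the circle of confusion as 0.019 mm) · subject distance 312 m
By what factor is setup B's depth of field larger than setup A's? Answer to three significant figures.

12.8

Setup A: H = 150²/(16×0.026) + 150 ≈ 54236.5 mm; DoF = Df − Dn = 10589.2 − 7645.9 ≈ 2943.3 mm.
Setup B: H = 562²/(3.2×0.019) + 562 ≈ 5195364.6 mm; DoF = Df − Dn = 331898 − 294353 ≈ 37545 mm.
Ratio = 37545 / 2943.3 ≈ 12.8.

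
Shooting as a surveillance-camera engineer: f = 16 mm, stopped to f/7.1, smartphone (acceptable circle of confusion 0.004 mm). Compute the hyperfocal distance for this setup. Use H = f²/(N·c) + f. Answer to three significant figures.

9.03 m

Hyperfocal distance H = f²/(N·c) + f = 16²/(7.1 × 0.004) + 16 = 256/0.0284 + 16 ≈ 9030.1 mm ≈ 9.03 m.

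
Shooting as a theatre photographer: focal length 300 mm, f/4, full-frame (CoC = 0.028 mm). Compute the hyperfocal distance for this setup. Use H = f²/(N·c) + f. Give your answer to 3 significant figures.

804 m

Hyperfocal distance H = f²/(N·c) + f = 300²/(4 × 0.028) + 300 = 90000/0.112 + 300 ≈ 803871.4 mm ≈ 804 m.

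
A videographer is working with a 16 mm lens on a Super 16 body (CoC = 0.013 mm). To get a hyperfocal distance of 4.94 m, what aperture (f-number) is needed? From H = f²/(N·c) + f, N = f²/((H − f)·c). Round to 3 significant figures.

f/4

Rearrange H = f²/(N·c) + f for N: N = f² / ((H − f)·c).
N = 16² / ((4940 − 16) × 0.013) = 256 / 64.01 ≈ 4.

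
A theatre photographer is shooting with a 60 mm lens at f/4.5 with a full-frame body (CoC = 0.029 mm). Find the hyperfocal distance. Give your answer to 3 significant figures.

Hyperfocal distance H = f²/(N·c) + f = 60²/(4.5 × 0.029) + 60 = 3600/0.1305 + 60 ≈ 27646.2 mm ≈ 27.6 m.

27.6 m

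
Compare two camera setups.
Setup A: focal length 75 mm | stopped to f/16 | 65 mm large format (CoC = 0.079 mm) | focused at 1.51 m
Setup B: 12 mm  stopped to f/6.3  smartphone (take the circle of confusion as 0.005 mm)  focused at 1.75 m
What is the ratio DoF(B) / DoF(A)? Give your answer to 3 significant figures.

1.43

Setup A: H = 75²/(16×0.079) + 75 ≈ 4525.2 mm; DoF = Df − Dn = 2228.7 − 1141.8 ≈ 1086.9 mm.
Setup B: H = 12²/(6.3×0.005) + 12 ≈ 4583.4 mm; DoF = Df − Dn = 2823.4 − 1267.9 ≈ 1555.5 mm.
Ratio = 1555.5 / 1086.9 ≈ 1.43.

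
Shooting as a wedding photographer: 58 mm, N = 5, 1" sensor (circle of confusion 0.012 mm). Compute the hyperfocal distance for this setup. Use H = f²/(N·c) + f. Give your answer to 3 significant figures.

56.1 m

Hyperfocal distance H = f²/(N·c) + f = 58²/(5 × 0.012) + 58 = 3364/0.06 + 58 ≈ 56124.7 mm ≈ 56.1 m.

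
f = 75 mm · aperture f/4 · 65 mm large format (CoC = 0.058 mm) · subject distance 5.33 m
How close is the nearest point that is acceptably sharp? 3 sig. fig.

4.38 m

Hyperfocal distance H = f²/(N·c) + f = 75²/(4 × 0.058) + 75 = 5625/0.232 + 75 ≈ 24320.7 mm ≈ 24.32 m.
Near limit Dn = s·(H − f)/(H + s − 2f) = 5330 × (24320.7 − 75) / (24320.7 + 5330 − 2 × 75) = 5330 × 24245.7 / 29500.7 ≈ 4380.6 mm ≈ 4.38 m.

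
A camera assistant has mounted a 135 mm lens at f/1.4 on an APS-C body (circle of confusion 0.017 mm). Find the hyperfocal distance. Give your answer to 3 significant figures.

Hyperfocal distance H = f²/(N·c) + f = 135²/(1.4 × 0.017) + 135 = 18225/0.0238 + 135 ≈ 765891.3 mm ≈ 766 m.

766 m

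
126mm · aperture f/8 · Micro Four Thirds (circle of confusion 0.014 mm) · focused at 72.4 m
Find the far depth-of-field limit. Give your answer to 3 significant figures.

Hyperfocal distance H = f²/(N·c) + f = 126²/(8 × 0.014) + 126 = 15876/0.112 + 126 ≈ 141876.0 mm ≈ 141.9 m.
Far limit Df = s·(H − f)/(H − s) = 72400 × (141876.0 − 126) / (141876.0 − 72400) = 72400 × 141750.0 / 69476.0 ≈ 147716 mm ≈ 148 m.

148 m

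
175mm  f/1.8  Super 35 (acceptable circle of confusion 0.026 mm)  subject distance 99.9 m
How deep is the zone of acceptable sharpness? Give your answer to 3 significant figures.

Hyperfocal distance H = f²/(N·c) + f = 175²/(1.8 × 0.026) + 175 = 30625/0.0468 + 175 ≈ 654555.3 mm ≈ 654.6 m.
Near limit Dn = s·(H − f)/(H + s − 2f) = 99900 × (654555.3 − 175) / (654555.3 + 99900 − 2 × 175) = 99900 × 654380.3 / 754105.3 ≈ 86689 mm.
Far limit Df = s·(H − f)/(H − s) = 99900 × (654555.3 − 175) / (654555.3 − 99900) = 99900 × 654380.3 / 554655.3 ≈ 117862 mm.
Depth of field = Df − Dn = 117862 − 86689 ≈ 31173 mm ≈ 31.2 m.

31.2 m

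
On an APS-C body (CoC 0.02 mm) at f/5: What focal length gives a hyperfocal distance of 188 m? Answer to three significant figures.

From H = f²/(N·c) + f, with f ≪ H: f ≈ √(H·N·c) = √(188000 × 5 × 0.02) = √18800 ≈ 137.1 mm.
The +f correction barely moves this — solving exactly, f² + N·c·f − N·c·H = 0 ⇒ f = (−N·c + √((N·c)² + 4·N·c·H))/2 = (−0.1 + √75200)/2 ≈ 137.06 mm, so f ≈ 137 mm.

137 mm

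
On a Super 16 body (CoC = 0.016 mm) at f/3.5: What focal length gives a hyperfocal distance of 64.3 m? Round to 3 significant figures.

From H = f²/(N·c) + f, with f ≪ H: f ≈ √(H·N·c) = √(64300 × 3.5 × 0.016) = √3600.8 ≈ 60.01 mm.
The +f correction barely moves this — solving exactly, f² + N·c·f − N·c·H = 0 ⇒ f = (−N·c + √((N·c)² + 4·N·c·H))/2 = (−0.056 + √14403)/2 ≈ 59.979 mm, so f ≈ 60.0 mm.

60.0 mm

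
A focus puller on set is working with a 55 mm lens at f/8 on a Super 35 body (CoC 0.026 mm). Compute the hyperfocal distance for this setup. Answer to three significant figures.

14.6 m

Hyperfocal distance H = f²/(N·c) + f = 55²/(8 × 0.026) + 55 = 3025/0.208 + 55 ≈ 14598.3 mm ≈ 14.6 m.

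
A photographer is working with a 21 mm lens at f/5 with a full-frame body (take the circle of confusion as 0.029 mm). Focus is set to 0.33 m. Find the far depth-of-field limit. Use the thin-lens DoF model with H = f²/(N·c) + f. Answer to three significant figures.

367 mm

Hyperfocal distance H = f²/(N·c) + f = 21²/(5 × 0.029) + 21 = 441/0.145 + 21 ≈ 3062.4 mm ≈ 3.062 m.
Far limit Df = s·(H − f)/(H − s) = 330 × (3062.4 − 21) / (3062.4 − 330) = 330 × 3041.4 / 2732.4 ≈ 367.32 mm.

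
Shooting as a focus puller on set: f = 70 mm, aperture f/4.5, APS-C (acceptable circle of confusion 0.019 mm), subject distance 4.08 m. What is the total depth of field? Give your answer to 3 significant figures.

0.574 m

Hyperfocal distance H = f²/(N·c) + f = 70²/(4.5 × 0.019) + 70 = 4900/0.0855 + 70 ≈ 57379.9 mm ≈ 57.38 m.
Near limit Dn = s·(H − f)/(H + s − 2f) = 4080 × (57379.9 − 70) / (57379.9 + 4080 − 2 × 70) = 4080 × 57309.9 / 61319.9 ≈ 3813.19 mm.
Far limit Df = s·(H − f)/(H − s) = 4080 × (57379.9 − 70) / (57379.9 − 4080) = 4080 × 57309.9 / 53299.9 ≈ 4386.96 mm.
Depth of field = Df − Dn = 4386.96 − 3813.19 ≈ 573.77 mm ≈ 0.574 m.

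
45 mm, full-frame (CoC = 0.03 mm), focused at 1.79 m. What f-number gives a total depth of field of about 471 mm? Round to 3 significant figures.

Write h = H − f = f²/(N·c). The thin-lens limits are Dn = s·h/(h + (s−f)) and Df = s·h/(h − (s−f)), so DoF = Df − Dn = 2·s·(s−f)·h / (h² − (s−f)²).
That is a quadratic in h: DoF·h² − 2·s·(s−f)·h − DoF·(s−f)² = 0 ⇒ h = (s−f)·(s + √(s² + DoF²)) / DoF = 1745 × (1790 + √(1790² + 471²)) / 471 = 1745 × (1790 + 1850.93) / 471 ≈ 13489 mm.
Then N = f²/(c·h) = 45² / (0.03 × 13489) = 2025 / 404.68 ≈ 5.

f/5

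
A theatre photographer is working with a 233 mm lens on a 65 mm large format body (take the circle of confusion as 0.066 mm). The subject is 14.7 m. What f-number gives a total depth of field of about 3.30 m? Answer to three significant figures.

Write h = H − f = f²/(N·c). The thin-lens limits are Dn = s·h/(h + (s−f)) and Df = s·h/(h − (s−f)), so DoF = Df − Dn = 2·s·(s−f)·h / (h² − (s−f)²).
That is a quadratic in h: DoF·h² − 2·s·(s−f)·h − DoF·(s−f)² = 0 ⇒ h = (s−f)·(s + √(s² + DoF²)) / DoF = 14467 × (14700 + √(14700² + 3300²)) / 3300 = 14467 × (14700 + 15065.9) / 3300 ≈ 130492 mm.
Then N = f²/(c·h) = 233² / (0.066 × 130492) = 54289 / 8612.5 ≈ 6.30.

f/6.30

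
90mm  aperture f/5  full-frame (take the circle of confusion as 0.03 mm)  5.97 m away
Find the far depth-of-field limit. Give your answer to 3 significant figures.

Hyperfocal distance H = f²/(N·c) + f = 90²/(5 × 0.03) + 90 = 8100/0.15 + 90 ≈ 54090.0 mm ≈ 54.09 m.
Far limit Df = s·(H − f)/(H − s) = 5970 × (54090.0 − 90) / (54090.0 − 5970) = 5970 × 54000.0 / 48120.0 ≈ 6699.5 mm ≈ 6.70 m.

6.70 m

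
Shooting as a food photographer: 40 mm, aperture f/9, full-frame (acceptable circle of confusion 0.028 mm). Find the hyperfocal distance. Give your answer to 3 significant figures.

6.39 m

Hyperfocal distance H = f²/(N·c) + f = 40²/(9 × 0.028) + 40 = 1600/0.252 + 40 ≈ 6389.2 mm ≈ 6.39 m.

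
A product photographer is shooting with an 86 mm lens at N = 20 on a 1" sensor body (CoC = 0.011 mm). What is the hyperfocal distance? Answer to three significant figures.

33.7 m

Hyperfocal distance H = f²/(N·c) + f = 86²/(20 × 0.011) + 86 = 7396/0.22 + 86 ≈ 33704.2 mm ≈ 33.7 m.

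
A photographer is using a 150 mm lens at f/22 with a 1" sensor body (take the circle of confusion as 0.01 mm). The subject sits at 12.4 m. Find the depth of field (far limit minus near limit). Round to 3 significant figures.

3.01 m

Hyperfocal distance H = f²/(N·c) + f = 150²/(22 × 0.01) + 150 = 22500/0.22 + 150 ≈ 102422.7 mm ≈ 102.4 m.
Near limit Dn = s·(H − f)/(H + s − 2f) = 12400 × (102422.7 − 150) / (102422.7 + 12400 − 2 × 150) = 12400 × 102272.7 / 114522.7 ≈ 11073.6 mm.
Far limit Df = s·(H − f)/(H − s) = 12400 × (102422.7 − 150) / (102422.7 − 12400) = 12400 × 102272.7 / 90022.7 ≈ 14087.4 mm.
Depth of field = Df − Dn = 14087.4 − 11073.6 ≈ 3013.8 mm ≈ 3.01 m.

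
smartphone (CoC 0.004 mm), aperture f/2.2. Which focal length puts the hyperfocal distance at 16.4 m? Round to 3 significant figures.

12.0 mm

From H = f²/(N·c) + f, with f ≪ H: f ≈ √(H·N·c) = √(16400 × 2.2 × 0.004) = √144.32 ≈ 12.01 mm.
The +f correction barely moves this — solving exactly, f² + N·c·f − N·c·H = 0 ⇒ f = (−N·c + √((N·c)² + 4·N·c·H))/2 = (−0.0088 + √577.28)/2 ≈ 12.009 mm, so f ≈ 12.0 mm.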